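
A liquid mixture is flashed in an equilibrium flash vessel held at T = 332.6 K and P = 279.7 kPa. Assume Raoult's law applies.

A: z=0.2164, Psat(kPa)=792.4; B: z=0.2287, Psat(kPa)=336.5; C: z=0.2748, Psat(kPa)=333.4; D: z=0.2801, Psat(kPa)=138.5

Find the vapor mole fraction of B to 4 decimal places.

y_B = 0.2356

Raoult's law: Kᵢ = Pᵢˢᵃᵗ/P = Pᵢˢᵃᵗ/279.7.
  K_A = 792.4/279.7 = 2.833035, K_B = 336.5/279.7 = 1.203075, K_C = 333.4/279.7 = 1.191991, K_D = 138.5/279.7 = 0.495173
Iterate (Newton) starting at ψ = 0.57:
  ψ = 0.5700: g = 0.08464, g' = -0.3304 → ψ = 0.8262
  ψ = 0.8262: g = 0.00050, g' = -0.3395 → ψ = 0.8276
Converged at ψ = 0.8276.
Compositions from xᵢ = zᵢ/(1+ψ(Kᵢ−1)), yᵢ = Kᵢxᵢ:
  A: x = 0.0860, y = 0.2436
  B: x = 0.1958, y = 0.2356
  C: x = 0.2371, y = 0.2826
  D: x = 0.4811, y = 0.2382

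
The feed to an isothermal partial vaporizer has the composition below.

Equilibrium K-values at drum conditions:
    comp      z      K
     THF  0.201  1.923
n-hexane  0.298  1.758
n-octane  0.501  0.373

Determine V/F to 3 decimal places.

Rachford–Rice: g(V/F) = Σ zᵢ(Kᵢ−1)/(1+V/F(Kᵢ−1)) = 0.
Feasibility: ΣzᵢKᵢ = 1.097, Σzᵢ/Kᵢ = 1.617 — both > 1, two phases present.
Iterate (Newton) starting at V/F = 0.5:
  V/F = 0.500: g = -0.1668, g' = -0.588 → V/F = 0.216
  V/F = 0.216: g = -0.0147, g' = -0.509 → V/F = 0.187
Converged at V/F = 0.187.

V/F = 0.187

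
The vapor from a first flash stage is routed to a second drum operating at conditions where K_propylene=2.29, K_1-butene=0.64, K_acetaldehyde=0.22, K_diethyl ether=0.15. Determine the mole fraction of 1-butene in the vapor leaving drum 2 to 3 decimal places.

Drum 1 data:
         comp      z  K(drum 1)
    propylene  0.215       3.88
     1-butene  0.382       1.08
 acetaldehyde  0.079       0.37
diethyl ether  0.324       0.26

Drum 1:
Iterate (Newton) starting at ψ₁ = 0.37:
  ψ₁ = 0.370: g = -0.0656, g' = -0.810 → ψ₁ = 0.289
  ψ₁ = 0.289: g = 0.0020, g' = -0.867 → ψ₁ = 0.291
Converged at ψ₁ = 0.291.
Drum-1 compositions:
  propylene: x = 0.117, y = 0.454
  1-butene: x = 0.373, y = 0.403
  acetaldehyde: x = 0.097, y = 0.036
  diethyl ether: x = 0.413, y = 0.107
Drum-2 feed = drum-1 vapor: z₂ = (0.4536, 0.4032, 0.0358, 0.1074).
Drum 2:
Let ψ₂ = V/F and solve Σ zᵢ(Kᵢ−1)/(1+ψ₂(Kᵢ−1)) = 0.
g(0) = ΣzᵢKᵢ − 1 = 0.321 and g(1) = 1 − Σzᵢ/Kᵢ = -0.707, so a root lies in (0, 1).
Newton–Raphson from ψ₂ = 0.68:
  ψ₂ = 0.680: g = -0.1562, g' = -0.840 → ψ₂ = 0.494
  ψ₂ = 0.494: g = -0.0219, g' = -0.647 → ψ₂ = 0.460
Converged at ψ₂ = 0.460.
  propylene: x = 0.285, y = 0.652
  1-butene: x = 0.483, y = 0.309
  acetaldehyde: x = 0.056, y = 0.012
  diethyl ether: x = 0.176, y = 0.026

y_1-butene (drum 2) = 0.309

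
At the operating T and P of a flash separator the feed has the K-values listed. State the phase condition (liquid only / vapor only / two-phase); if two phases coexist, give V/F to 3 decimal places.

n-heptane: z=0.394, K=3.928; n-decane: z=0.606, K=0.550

ΣzᵢKᵢ = 1.881; Σzᵢ/Kᵢ = 1.202.
Both exceed 1, so a two-phase solution exists.
Newton iteration, ψ⁰ = 0.5:
  ψ = 0.500: g = 0.1163, g' = -0.761 → ψ = 0.653
  ψ = 0.653: g = 0.0100, g' = -0.644 → ψ = 0.668
  ψ = 0.668: g = 0.0001, g' = -0.637 → ψ = 0.669
Converged at ψ = 0.669.

two-phase, V/F = 0.669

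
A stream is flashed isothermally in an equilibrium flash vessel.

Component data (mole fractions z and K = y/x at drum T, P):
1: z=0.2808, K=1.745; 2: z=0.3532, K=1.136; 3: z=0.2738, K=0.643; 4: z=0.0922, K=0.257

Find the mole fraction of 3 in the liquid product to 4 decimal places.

x_3 = 0.3169

Rachford–Rice: g(β) = Σ zᵢ(Kᵢ−1)/(1+β(Kᵢ−1)) = 0.
Feasibility: ΣzᵢKᵢ = 1.0910, Σzᵢ/Kᵢ = 1.2564 — both > 1, two phases present.
Newton iteration, β⁰ = 0.5:
  β = 0.5000: g = -0.03059, g' = -0.2690 → β = 0.3863
  β = 0.3863: g = -0.00138, g' = -0.2470 → β = 0.3807
Converged at β = 0.3807.
Compositions from xᵢ = zᵢ/(1+β(Kᵢ−1)), yᵢ = Kᵢxᵢ:
  1: x = 0.2188, y = 0.3817
  2: x = 0.3358, y = 0.3815
  3: x = 0.3169, y = 0.2037
  4: x = 0.1286, y = 0.0330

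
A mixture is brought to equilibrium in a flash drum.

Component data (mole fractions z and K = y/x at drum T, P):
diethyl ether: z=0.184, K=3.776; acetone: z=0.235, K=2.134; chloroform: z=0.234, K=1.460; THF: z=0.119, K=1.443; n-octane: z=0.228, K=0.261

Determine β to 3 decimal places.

β = 0.804

Rachford–Rice: g(β) = Σ zᵢ(Kᵢ−1)/(1+β(Kᵢ−1)) = 0.
g(0) = ΣzᵢKᵢ − 1 = 0.769 and g(1) = 1 − Σzᵢ/Kᵢ = -0.275, so a root lies in (0, 1).
Newton–Raphson from β = 0.37:
  β = 0.370: g = 0.3451, g' = -0.784 → β = 0.810
  β = 0.810: g = -0.0064, g' = -1.028 → β = 0.804
Converged at β = 0.804.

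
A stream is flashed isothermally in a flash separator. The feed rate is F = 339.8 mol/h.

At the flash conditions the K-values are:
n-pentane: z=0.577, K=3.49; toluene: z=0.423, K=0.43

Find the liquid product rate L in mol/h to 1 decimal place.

L = 53.6 mol/h

Material balance + equilibrium reduce to Σ zᵢ(Kᵢ−1)/(1+β(Kᵢ−1)) = 0.
g(0) = ΣzᵢKᵢ − 1 = 1.196 and g(1) = 1 − Σzᵢ/Kᵢ = -0.149, so a root lies in (0, 1).
Binary case is linear: z₁(K₁−1)(1+β(K₂−1)) + z₂(K₂−1)(1+β(K₁−1)) = 0
⇒ β = [z₁(K₁−1)+z₂(K₂−1)] / [−(K₁−1)(K₂−1)] = 1.1956/1.4193 = 0.842
Then V = β·F = 0.8424·339.8 = 286.2 mol/h and L = F − V = 53.6 mol/h.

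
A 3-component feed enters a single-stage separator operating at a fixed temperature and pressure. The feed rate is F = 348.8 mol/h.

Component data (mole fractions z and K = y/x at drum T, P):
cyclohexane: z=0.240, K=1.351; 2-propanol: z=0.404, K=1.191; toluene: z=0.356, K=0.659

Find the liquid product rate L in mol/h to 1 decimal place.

L = 190.3 mol/h

Newton–Raphson from ψ = 0.5:
  ψ = 0.500: g = -0.0042, g' = -0.094 → ψ = 0.455
  ψ = 0.455: g = -0.0000, g' = -0.092 → ψ = 0.454
Converged at ψ = 0.454.
Then V = ψ·F = 0.4544·348.8 = 158.5 mol/h and L = F − V = 190.3 mol/h.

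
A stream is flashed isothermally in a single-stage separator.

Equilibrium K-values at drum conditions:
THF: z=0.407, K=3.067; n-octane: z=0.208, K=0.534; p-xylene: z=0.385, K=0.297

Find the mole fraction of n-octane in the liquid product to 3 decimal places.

x_n-octane = 0.250

Let ψ = V/F and solve Σ zᵢ(Kᵢ−1)/(1+ψ(Kᵢ−1)) = 0.
Feasibility: ΣzᵢKᵢ = 1.474, Σzᵢ/Kᵢ = 1.819 — both > 1, two phases present.
Iterate (Newton) starting at ψ = 0.4:
  ψ = 0.400: g = -0.0352, g' = -0.958 → ψ = 0.363
  ψ = 0.363: g = 0.0003, g' = -0.976 → ψ = 0.364
Converged at ψ = 0.364.
Compositions from xᵢ = zᵢ/(1+ψ(Kᵢ−1)), yᵢ = Kᵢxᵢ:
  THF: x = 0.232, y = 0.713
  n-octane: x = 0.250, y = 0.134
  p-xylene: x = 0.517, y = 0.154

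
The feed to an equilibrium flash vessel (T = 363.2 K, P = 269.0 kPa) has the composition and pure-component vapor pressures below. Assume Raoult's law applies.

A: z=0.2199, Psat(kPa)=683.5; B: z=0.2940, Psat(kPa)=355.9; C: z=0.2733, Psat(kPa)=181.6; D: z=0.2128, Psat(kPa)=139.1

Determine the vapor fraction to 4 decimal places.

ψ = 0.6021

Raoult's law: Kᵢ = Pᵢˢᵃᵗ/P = Pᵢˢᵃᵗ/269.0.
  K_A = 683.5/269.0 = 2.540892, K_B = 355.9/269.0 = 1.323048, K_C = 181.6/269.0 = 0.675093, K_D = 139.1/269.0 = 0.517100
Let ψ = V/F and solve Σ zᵢ(Kᵢ−1)/(1+ψ(Kᵢ−1)) = 0.
Feasibility: ΣzᵢKᵢ = 1.2423, Σzᵢ/Kᵢ = 1.1251 — both > 1, two phases present.
Iterate (Newton) starting at ψ = 0.5:
  ψ = 0.5000: g = 0.03167, g' = -0.3167 → ψ = 0.6000
  ψ = 0.6000: g = 0.00064, g' = -0.3054 → ψ = 0.6021
Converged at ψ = 0.6021.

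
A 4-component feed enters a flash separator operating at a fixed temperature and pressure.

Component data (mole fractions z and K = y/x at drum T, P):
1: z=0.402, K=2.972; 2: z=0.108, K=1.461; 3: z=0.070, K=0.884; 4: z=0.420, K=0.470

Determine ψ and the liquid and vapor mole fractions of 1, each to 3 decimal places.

Newton–Raphson from ψ = 0.4:
  ψ = 0.400: g = 0.1942, g' = -0.696 → ψ = 0.679
  ψ = 0.679: g = 0.0203, g' = -0.588 → ψ = 0.713
Converged at ψ = 0.713.
Compositions from xᵢ = zᵢ/(1+ψ(Kᵢ−1)), yᵢ = Kᵢxᵢ:
  1: x = 0.167, y = 0.496
  2: x = 0.081, y = 0.119
  3: x = 0.076, y = 0.067
  4: x = 0.675, y = 0.317

ψ = 0.713, x_1 = 0.167, y_1 = 0.496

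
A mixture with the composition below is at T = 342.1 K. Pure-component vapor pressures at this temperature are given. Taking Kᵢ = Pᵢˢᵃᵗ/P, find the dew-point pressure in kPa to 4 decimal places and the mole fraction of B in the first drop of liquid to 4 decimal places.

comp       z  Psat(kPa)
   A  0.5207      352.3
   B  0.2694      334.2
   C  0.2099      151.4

Pdew = 272.4425 kPa, x_B = 0.2196

At the dew point ψ → 1, so Σzᵢ/Kᵢ = 1 with Kᵢ = Pᵢˢᵃᵗ/P ⇒ 1/P = Σzᵢ/Pᵢˢᵃᵗ.
1/P = 0.5207/352.3 + 0.2694/334.2 + 0.2099/151.4 = 0.0036705 ⇒ P = 272.4425 kPa
xᵢ = zᵢP/Pᵢˢᵃᵗ ⇒ x_B = 0.2694·272.4425/334.2 = 0.2196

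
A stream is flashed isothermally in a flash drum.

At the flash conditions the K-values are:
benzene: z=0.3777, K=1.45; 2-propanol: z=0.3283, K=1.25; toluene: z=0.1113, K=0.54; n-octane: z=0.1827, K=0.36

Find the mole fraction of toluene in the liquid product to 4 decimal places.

Iterate (Newton) starting at V/F = 0.5:
  V/F = 0.5000: g = -0.02674, g' = -0.2687 → V/F = 0.4005
  V/F = 0.4005: g = -0.00137, g' = -0.2426 → V/F = 0.3948
Converged at V/F = 0.3948.
Compositions from xᵢ = zᵢ/(1+V/F(Kᵢ−1)), yᵢ = Kᵢxᵢ:
  benzene: x = 0.3207, y = 0.4650
  2-propanol: x = 0.2988, y = 0.3735
  toluene: x = 0.1360, y = 0.0734
  n-octane: x = 0.2445, y = 0.0880

x_toluene = 0.1360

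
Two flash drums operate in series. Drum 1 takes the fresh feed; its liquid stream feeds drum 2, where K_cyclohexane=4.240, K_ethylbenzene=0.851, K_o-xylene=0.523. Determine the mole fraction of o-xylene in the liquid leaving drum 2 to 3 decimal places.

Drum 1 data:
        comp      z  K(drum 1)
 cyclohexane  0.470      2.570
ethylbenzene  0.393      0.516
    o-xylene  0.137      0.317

Drum 1:
Let ψ₁ = V/F and solve Σ zᵢ(Kᵢ−1)/(1+ψ₁(Kᵢ−1)) = 0.
g(0) = ΣzᵢKᵢ − 1 = 0.454 and g(1) = 1 − Σzᵢ/Kᵢ = -0.377, so a root lies in (0, 1).
Newton iteration, ψ₁⁰ = 0.5:
  ψ₁ = 0.500: g = 0.0204, g' = -0.671 → ψ₁ = 0.530
Converged at ψ₁ = 0.530.
Drum-1 compositions:
  cyclohexane: x = 0.256, y = 0.659
  ethylbenzene: x = 0.529, y = 0.273
  o-xylene: x = 0.215, y = 0.068
Drum-2 feed = drum-1 liquid: z₂ = (0.2565, 0.5287, 0.2148).
Drum 2:
Material balance + equilibrium reduce to Σ zᵢ(Kᵢ−1)/(1+ψ₂(Kᵢ−1)) = 0.
Check two-phase: ΣzᵢKᵢ = 1.650 > 1 and Σzᵢ/Kᵢ = 1.093 > 1, so g(0) = 0.650 > 0 and g(1) = -0.093 < 0.
Newton–Raphson from ψ₂ = 0.37:
  ψ₂ = 0.370: g = 0.1701, g' = -0.642 → ψ₂ = 0.635
  ψ₂ = 0.635: g = 0.0378, g' = -0.403 → ψ₂ = 0.729
  ψ₂ = 0.729: g = 0.0018, g' = -0.368 → ψ₂ = 0.734
Converged at ψ₂ = 0.734.
  cyclohexane: x = 0.076, y = 0.322
  ethylbenzene: x = 0.594, y = 0.505
  o-xylene: x = 0.330, y = 0.173

x_o-xylene (drum 2) = 0.330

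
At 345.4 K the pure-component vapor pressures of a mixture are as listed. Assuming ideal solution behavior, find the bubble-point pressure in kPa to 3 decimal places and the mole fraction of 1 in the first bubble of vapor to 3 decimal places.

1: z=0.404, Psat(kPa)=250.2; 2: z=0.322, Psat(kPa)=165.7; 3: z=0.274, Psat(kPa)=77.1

At the bubble point ψ → 0, so ΣzᵢKᵢ = 1 with Kᵢ = Pᵢˢᵃᵗ/P ⇒ P = ΣzᵢPᵢˢᵃᵗ.
P = 0.404·250.2 + 0.322·165.7 + 0.274·77.1 = 175.562 kPa
yᵢ = zᵢPᵢˢᵃᵗ/P ⇒ y_1 = 0.404·250.2/175.562 = 0.576

Pbub = 175.562 kPa, y_1 = 0.576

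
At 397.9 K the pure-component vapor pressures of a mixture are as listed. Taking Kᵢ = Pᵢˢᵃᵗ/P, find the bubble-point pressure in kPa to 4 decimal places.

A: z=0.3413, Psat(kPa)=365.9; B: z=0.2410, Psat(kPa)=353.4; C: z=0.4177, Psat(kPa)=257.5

At the bubble point ψ → 0, so ΣzᵢKᵢ = 1 with Kᵢ = Pᵢˢᵃᵗ/P ⇒ P = ΣzᵢPᵢˢᵃᵗ.
P = 0.3413·365.9 + 0.2410·353.4 + 0.4177·257.5 = 317.6088 kPa

Pbub = 317.6088 kPa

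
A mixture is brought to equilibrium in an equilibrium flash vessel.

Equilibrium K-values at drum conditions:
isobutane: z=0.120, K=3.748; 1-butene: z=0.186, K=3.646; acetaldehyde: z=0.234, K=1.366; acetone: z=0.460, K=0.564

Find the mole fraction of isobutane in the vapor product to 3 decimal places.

y_isobutane = 0.136

Iterate (Newton) starting at β = 0.5:
  β = 0.500: g = 0.1667, g' = -0.568 → β = 0.794
  β = 0.794: g = 0.0221, g' = -0.448 → β = 0.843
Converged at β = 0.843.
Compositions from xᵢ = zᵢ/(1+β(Kᵢ−1)), yᵢ = Kᵢxᵢ:
  isobutane: x = 0.036, y = 0.136
  1-butene: x = 0.058, y = 0.210
  acetaldehyde: x = 0.179, y = 0.244
  acetone: x = 0.727, y = 0.410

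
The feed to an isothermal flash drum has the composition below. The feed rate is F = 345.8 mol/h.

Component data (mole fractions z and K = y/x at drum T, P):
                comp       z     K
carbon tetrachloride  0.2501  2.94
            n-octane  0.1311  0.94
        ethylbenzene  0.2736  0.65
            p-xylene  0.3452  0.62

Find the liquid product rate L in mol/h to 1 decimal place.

Let ψ = V/F and solve Σ zᵢ(Kᵢ−1)/(1+ψ(Kᵢ−1)) = 0.
Feasibility: ΣzᵢKᵢ = 1.2504, Σzᵢ/Kᵢ = 1.2022 — both > 1, two phases present.
Newton–Raphson from ψ = 0.5:
  ψ = 0.5000: g = -0.03984, g' = -0.3683 → ψ = 0.3918
  ψ = 0.3918: g = 0.00250, g' = -0.4181 → ψ = 0.3978
Converged at ψ = 0.3978.
Then V = ψ·F = 0.3978·345.8 = 137.6 mol/h and L = F − V = 208.2 mol/h.

L = 208.2 mol/h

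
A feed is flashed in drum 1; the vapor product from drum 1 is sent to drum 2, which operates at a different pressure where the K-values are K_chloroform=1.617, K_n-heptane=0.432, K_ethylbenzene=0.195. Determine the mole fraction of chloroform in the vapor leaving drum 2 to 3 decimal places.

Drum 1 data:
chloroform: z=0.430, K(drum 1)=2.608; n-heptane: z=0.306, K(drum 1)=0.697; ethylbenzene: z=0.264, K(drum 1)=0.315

y_chloroform (drum 2) = 0.831

Drum 1:
Rachford–Rice: g(ψ₁) = Σ zᵢ(Kᵢ−1)/(1+ψ₁(Kᵢ−1)) = 0.
Check two-phase: ΣzᵢKᵢ = 1.418 > 1 and Σzᵢ/Kᵢ = 1.442 > 1, so g(0) = 0.418 > 0 and g(1) = -0.442 < 0.
Newton iteration, ψ₁⁰ = 0.52:
  ψ₁ = 0.520: g = -0.0144, g' = -0.668 → ψ₁ = 0.498
Converged at ψ₁ = 0.498.
Drum-1 compositions:
  chloroform: x = 0.239, y = 0.622
  n-heptane: x = 0.360, y = 0.251
  ethylbenzene: x = 0.401, y = 0.126
Drum-2 feed = drum-1 vapor: z₂ = (0.6225, 0.2512, 0.1263).
Drum 2:
Let ψ₂ = V/F and solve Σ zᵢ(Kᵢ−1)/(1+ψ₂(Kᵢ−1)) = 0.
Check two-phase: ΣzᵢKᵢ = 1.140 > 1 and Σzᵢ/Kᵢ = 1.614 > 1, so g(0) = 0.140 > 0 and g(1) = -0.614 < 0.
Newton–Raphson from ψ₂ = 0.5:
  ψ₂ = 0.500: g = -0.0759, g' = -0.526 → ψ₂ = 0.356
  ψ₂ = 0.356: g = -0.0063, g' = -0.447 → ψ₂ = 0.342
Converged at ψ₂ = 0.342.
  chloroform: x = 0.514, y = 0.831
  n-heptane: x = 0.312, y = 0.135
  ethylbenzene: x = 0.174, y = 0.034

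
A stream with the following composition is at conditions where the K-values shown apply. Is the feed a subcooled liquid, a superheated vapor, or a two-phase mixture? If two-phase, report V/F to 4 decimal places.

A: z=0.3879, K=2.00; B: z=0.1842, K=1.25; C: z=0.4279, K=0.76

superheated vapor

ΣzᵢKᵢ = 1.3313; Σzᵢ/Kᵢ = 0.9043.
Since Σzᵢ/Kᵢ < 1 the mixture is above its dew point — single vapor phase.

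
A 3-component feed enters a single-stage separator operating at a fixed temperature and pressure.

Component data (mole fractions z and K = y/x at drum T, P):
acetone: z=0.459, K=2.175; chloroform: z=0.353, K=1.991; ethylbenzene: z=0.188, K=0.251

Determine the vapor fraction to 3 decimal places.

ψ = 0.912

Rachford–Rice: g(ψ) = Σ zᵢ(Kᵢ−1)/(1+ψ(Kᵢ−1)) = 0.
Feasibility: ΣzᵢKᵢ = 1.748, Σzᵢ/Kᵢ = 1.137 — both > 1, two phases present.
Iterate (Newton) starting at ψ = 0.5:
  ψ = 0.500: g = 0.3485, g' = -0.676 → ψ = 1.000
  ψ = 1.000: g = -0.1373, g' = -1.895 → ψ = 0.928
  ψ = 0.928: g = -0.0209, g' = -1.371 → ψ = 0.912
Converged at ψ = 0.912.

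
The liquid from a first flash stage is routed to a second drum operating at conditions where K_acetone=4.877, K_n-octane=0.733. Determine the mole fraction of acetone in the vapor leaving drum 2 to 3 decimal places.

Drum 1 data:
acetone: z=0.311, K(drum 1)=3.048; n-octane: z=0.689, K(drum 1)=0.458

Drum 1:
Binary case is linear: z₁(K₁−1)(1+ψ₁(K₂−1)) + z₂(K₂−1)(1+ψ₁(K₁−1)) = 0
⇒ ψ₁ = [z₁(K₁−1)+z₂(K₂−1)] / [−(K₁−1)(K₂−1)] = 0.2635/1.1100 = 0.237
Drum-1 compositions:
  acetone: x = 0.209, y = 0.638
  n-octane: x = 0.791, y = 0.362
Drum-2 feed = drum-1 liquid: z₂ = (0.2093, 0.7907).
Drum 2:
Material balance + equilibrium reduce to Σ zᵢ(Kᵢ−1)/(1+ψ₂(Kᵢ−1)) = 0.
Check two-phase: ΣzᵢKᵢ = 1.600 > 1 and Σzᵢ/Kᵢ = 1.122 > 1, so g(0) = 0.600 > 0 and g(1) = -0.122 < 0.
Binary case is linear: z₁(K₁−1)(1+ψ₂(K₂−1)) + z₂(K₂−1)(1+ψ₂(K₁−1)) = 0
⇒ ψ₂ = [z₁(K₁−1)+z₂(K₂−1)] / [−(K₁−1)(K₂−1)] = 0.6002/1.0352 = 0.580
  acetone: x = 0.064, y = 0.314
  n-octane: x = 0.936, y = 0.686

y_acetone (drum 2) = 0.314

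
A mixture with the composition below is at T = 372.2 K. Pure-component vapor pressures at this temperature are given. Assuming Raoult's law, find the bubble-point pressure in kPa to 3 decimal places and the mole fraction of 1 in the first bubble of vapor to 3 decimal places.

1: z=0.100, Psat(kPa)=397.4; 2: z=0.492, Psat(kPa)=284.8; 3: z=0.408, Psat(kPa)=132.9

Pbub = 234.085 kPa, y_1 = 0.170

At the bubble point ψ → 0, so ΣzᵢKᵢ = 1 with Kᵢ = Pᵢˢᵃᵗ/P ⇒ P = ΣzᵢPᵢˢᵃᵗ.
P = 0.100·397.4 + 0.492·284.8 + 0.408·132.9 = 234.085 kPa
yᵢ = zᵢPᵢˢᵃᵗ/P ⇒ y_1 = 0.100·397.4/234.085 = 0.170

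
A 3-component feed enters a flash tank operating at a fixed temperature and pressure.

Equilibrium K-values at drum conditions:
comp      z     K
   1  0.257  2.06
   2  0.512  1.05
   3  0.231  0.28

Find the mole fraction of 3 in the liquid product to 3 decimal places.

x_3 = 0.310

Material balance + equilibrium reduce to Σ zᵢ(Kᵢ−1)/(1+β(Kᵢ−1)) = 0.
Feasibility: ΣzᵢKᵢ = 1.132, Σzᵢ/Kᵢ = 1.437 — both > 1, two phases present.
Newton–Raphson from β = 0.5:
  β = 0.500: g = -0.0568, g' = -0.417 → β = 0.364
  β = 0.364: g = -0.0035, g' = -0.371 → β = 0.354
Converged at β = 0.354.
Compositions from xᵢ = zᵢ/(1+β(Kᵢ−1)), yᵢ = Kᵢxᵢ:
  1: x = 0.187, y = 0.385
  2: x = 0.503, y = 0.528
  3: x = 0.310, y = 0.087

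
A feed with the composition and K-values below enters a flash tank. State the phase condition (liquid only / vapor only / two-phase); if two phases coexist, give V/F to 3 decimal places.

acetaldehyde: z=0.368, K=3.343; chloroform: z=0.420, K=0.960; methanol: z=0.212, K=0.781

ΣzᵢKᵢ = 1.799; Σzᵢ/Kᵢ = 0.819.
Since Σzᵢ/Kᵢ < 1 the mixture is above its dew point — single vapor phase.

vapor only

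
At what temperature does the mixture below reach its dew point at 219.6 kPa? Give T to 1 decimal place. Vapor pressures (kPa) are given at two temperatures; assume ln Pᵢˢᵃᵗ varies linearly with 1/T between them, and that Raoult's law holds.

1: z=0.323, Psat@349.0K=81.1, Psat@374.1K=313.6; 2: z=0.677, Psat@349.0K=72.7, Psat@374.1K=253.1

T = 369.8 K

Dew-point temperature: Σzᵢ·P/Pᵢˢᵃᵗ(T) = 1. Interpolate ln Pᵢˢᵃᵗ = aᵢ + bᵢ/T.
  T = 349.0 K: ΣzᵢP/Pᵢˢᵃᵗ = 2.9196
  T = 374.1 K: ΣzᵢP/Pᵢˢᵃᵗ = 0.8136
  T = 361.6 K: ΣzᵢP/Pᵢˢᵃᵗ = 1.5031
  T = 367.9 K: ΣzᵢP/Pᵢˢᵃᵗ = 1.0973
  T = 371.0 K: ΣzᵢP/Pᵢˢᵃᵗ = 0.9437
  T = 369.4 K: ΣzᵢP/Pᵢˢᵃᵗ = 1.0198
Interpolating between 369.4 K and 371.0 K gives T ≈ 369.8 K.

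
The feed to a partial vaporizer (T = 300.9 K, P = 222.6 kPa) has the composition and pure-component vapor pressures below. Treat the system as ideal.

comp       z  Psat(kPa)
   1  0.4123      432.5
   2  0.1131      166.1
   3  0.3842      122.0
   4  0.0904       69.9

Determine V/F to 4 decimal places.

Raoult's law: Kᵢ = Pᵢˢᵃᵗ/P = Pᵢˢᵃᵗ/222.6.
  K_1 = 432.5/222.6 = 1.942947, K_2 = 166.1/222.6 = 0.746181, K_3 = 122.0/222.6 = 0.548068, K_4 = 69.9/222.6 = 0.314016
Rachford–Rice: g(V/F) = Σ zᵢ(Kᵢ−1)/(1+V/F(Kᵢ−1)) = 0.
Check two-phase: ΣzᵢKᵢ = 1.1244 > 1 and Σzᵢ/Kᵢ = 1.3527 > 1, so g(0) = 0.1244 > 0 and g(1) = -0.3527 < 0.
Newton–Raphson from V/F = 0.5:
  V/F = 0.5000: g = -0.08738, g' = -0.4084 → V/F = 0.2860
  V/F = 0.2860: g = -0.00133, g' = -0.4052 → V/F = 0.2828
Converged at V/F = 0.2828.

V/F = 0.2828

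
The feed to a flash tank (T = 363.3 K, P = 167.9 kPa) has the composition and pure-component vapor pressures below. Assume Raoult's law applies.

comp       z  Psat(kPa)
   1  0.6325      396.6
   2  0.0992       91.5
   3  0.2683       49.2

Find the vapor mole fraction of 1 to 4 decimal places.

y_1 = 0.7652

Raoult's law: Kᵢ = Pᵢˢᵃᵗ/P = Pᵢˢᵃᵗ/167.9.
  K_1 = 396.6/167.9 = 2.362120, K_2 = 91.5/167.9 = 0.544967, K_3 = 49.2/167.9 = 0.293032
Iterate (Newton) starting at ψ = 0.5:
  ψ = 0.5000: g = 0.16068, g' = -0.7705 → ψ = 0.7085
  ψ = 0.7085: g = -0.00825, g' = -0.8870 → ψ = 0.6992
Converged at ψ = 0.6992.
Compositions from xᵢ = zᵢ/(1+ψ(Kᵢ−1)), yᵢ = Kᵢxᵢ:
  1: x = 0.3240, y = 0.7652
  2: x = 0.1455, y = 0.0793
  3: x = 0.5305, y = 0.1555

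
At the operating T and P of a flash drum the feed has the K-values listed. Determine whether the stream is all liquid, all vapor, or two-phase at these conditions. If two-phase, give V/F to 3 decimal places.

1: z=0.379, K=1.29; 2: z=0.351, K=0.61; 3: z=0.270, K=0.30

ΣzᵢKᵢ = 0.784; Σzᵢ/Kᵢ = 1.769.
Since ΣzᵢKᵢ < 1 the mixture is below its bubble point — single liquid phase.

all liquid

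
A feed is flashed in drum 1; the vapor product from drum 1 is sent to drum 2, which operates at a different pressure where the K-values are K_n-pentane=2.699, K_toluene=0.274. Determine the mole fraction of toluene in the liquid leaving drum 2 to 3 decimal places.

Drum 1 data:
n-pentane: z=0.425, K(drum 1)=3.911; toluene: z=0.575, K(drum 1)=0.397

Drum 1:
Rachford–Rice: g(ψ₁) = Σ zᵢ(Kᵢ−1)/(1+ψ₁(Kᵢ−1)) = 0.
g(0) = ΣzᵢKᵢ − 1 = 0.890 and g(1) = 1 − Σzᵢ/Kᵢ = -0.557, so a root lies in (0, 1).
Binary case is linear: z₁(K₁−1)(1+ψ₁(K₂−1)) + z₂(K₂−1)(1+ψ₁(K₁−1)) = 0
⇒ ψ₁ = [z₁(K₁−1)+z₂(K₂−1)] / [−(K₁−1)(K₂−1)] = 0.8904/1.7553 = 0.507
Drum-1 compositions:
  n-pentane: x = 0.172, y = 0.671
  toluene: x = 0.828, y = 0.329
Drum-2 feed = drum-1 vapor: z₂ = (0.6711, 0.3289).
Drum 2:
Binary case is linear: z₁(K₁−1)(1+ψ₂(K₂−1)) + z₂(K₂−1)(1+ψ₂(K₁−1)) = 0
⇒ ψ₂ = [z₁(K₁−1)+z₂(K₂−1)] / [−(K₁−1)(K₂−1)] = 0.9015/1.2335 = 0.731
  n-pentane: x = 0.299, y = 0.808
  toluene: x = 0.701, y = 0.192

x_toluene (drum 2) = 0.701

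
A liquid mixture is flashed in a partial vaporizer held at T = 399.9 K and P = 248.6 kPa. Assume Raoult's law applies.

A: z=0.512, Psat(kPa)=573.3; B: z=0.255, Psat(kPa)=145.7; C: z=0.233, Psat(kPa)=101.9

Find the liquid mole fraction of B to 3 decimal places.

Raoult's law: Kᵢ = Pᵢˢᵃᵗ/P = Pᵢˢᵃᵗ/248.6.
  K_A = 573.3/248.6 = 2.30611, K_B = 145.7/248.6 = 0.58608, K_C = 101.9/248.6 = 0.40990
Material balance + equilibrium reduce to Σ zᵢ(Kᵢ−1)/(1+β(Kᵢ−1)) = 0.
Feasibility: ΣzᵢKᵢ = 1.426, Σzᵢ/Kᵢ = 1.226 — both > 1, two phases present.
Newton iteration, β⁰ = 0.5:
  β = 0.500: g = 0.0764, g' = -0.552 → β = 0.638
  β = 0.638: g = 0.0007, g' = -0.549 → β = 0.640
Converged at β = 0.640.
Compositions from xᵢ = zᵢ/(1+β(Kᵢ−1)), yᵢ = Kᵢxᵢ:
  A: x = 0.279, y = 0.643
  B: x = 0.347, y = 0.203
  C: x = 0.374, y = 0.153

x_B = 0.347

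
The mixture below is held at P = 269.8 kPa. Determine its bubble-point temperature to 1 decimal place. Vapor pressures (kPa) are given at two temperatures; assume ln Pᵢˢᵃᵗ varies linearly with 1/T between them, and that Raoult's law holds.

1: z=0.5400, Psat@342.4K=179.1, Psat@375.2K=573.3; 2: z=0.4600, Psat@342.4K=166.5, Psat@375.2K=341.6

Bubble-point temperature: ΣzᵢPᵢˢᵃᵗ(T) = P. Interpolate ln Pᵢˢᵃᵗ = aᵢ + bᵢ/T.
  T = 342.4 K: ΣzᵢPᵢˢᵃᵗ = 173.30 kPa
  T = 375.2 K: ΣzᵢPᵢˢᵃᵗ = 466.72 kPa
  T = 358.8 K: ΣzᵢPᵢˢᵃᵗ = 289.22 kPa
  T = 350.6 K: ΣzᵢPᵢˢᵃᵗ = 224.86 kPa
  T = 354.7 K: ΣzᵢPᵢˢᵃᵗ = 255.29 kPa
  T = 356.8 K: ΣzᵢPᵢˢᵃᵗ = 272.21 kPa
Interpolating between 354.7 K and 356.8 K gives T ≈ 356.5 K.

T = 356.5 K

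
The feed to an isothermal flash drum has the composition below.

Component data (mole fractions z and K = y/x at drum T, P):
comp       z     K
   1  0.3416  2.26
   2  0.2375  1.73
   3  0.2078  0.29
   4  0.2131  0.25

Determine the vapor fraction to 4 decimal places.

ψ = 0.3816

Iterate (Newton) starting at ψ = 0.41:
  ψ = 0.4100: g = -0.02168, g' = -0.7692 → ψ = 0.3818
  ψ = 0.3818: g = -0.00018, g' = -0.7572 → ψ = 0.3816
Converged at ψ = 0.3816.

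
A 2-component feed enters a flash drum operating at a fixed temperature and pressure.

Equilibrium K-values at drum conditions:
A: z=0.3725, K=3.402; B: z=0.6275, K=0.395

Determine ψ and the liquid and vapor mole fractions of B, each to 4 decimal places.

Material balance + equilibrium reduce to Σ zᵢ(Kᵢ−1)/(1+ψ(Kᵢ−1)) = 0.
Check two-phase: ΣzᵢKᵢ = 1.5151 > 1 and Σzᵢ/Kᵢ = 1.6981 > 1, so g(0) = 0.5151 > 0 and g(1) = -0.6981 < 0.
Binary case is linear: z₁(K₁−1)(1+ψ(K₂−1)) + z₂(K₂−1)(1+ψ(K₁−1)) = 0
⇒ ψ = [z₁(K₁−1)+z₂(K₂−1)] / [−(K₁−1)(K₂−1)] = 0.51511/1.45321 = 0.3545
Compositions from xᵢ = zᵢ/(1+ψ(Kᵢ−1)), yᵢ = Kᵢxᵢ:
  A: x = 0.2012, y = 0.6845
  B: x = 0.7988, y = 0.3155

ψ = 0.3545, x_B = 0.7988, y_B = 0.3155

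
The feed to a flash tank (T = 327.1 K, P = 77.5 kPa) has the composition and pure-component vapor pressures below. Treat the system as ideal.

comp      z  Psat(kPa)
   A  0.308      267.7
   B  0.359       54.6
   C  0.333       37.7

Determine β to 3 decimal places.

Raoult's law: Kᵢ = Pᵢˢᵃᵗ/P = Pᵢˢᵃᵗ/77.5.
  K_A = 267.7/77.5 = 3.45419, K_B = 54.6/77.5 = 0.70452, K_C = 37.7/77.5 = 0.48645
Material balance + equilibrium reduce to Σ zᵢ(Kᵢ−1)/(1+β(Kᵢ−1)) = 0.
Feasibility: ΣzᵢKᵢ = 1.479, Σzᵢ/Kᵢ = 1.283 — both > 1, two phases present.
Iterate (Newton) starting at β = 0.5:
  β = 0.500: g = -0.0152, g' = -0.576 → β = 0.474
Converged at β = 0.474.

β = 0.474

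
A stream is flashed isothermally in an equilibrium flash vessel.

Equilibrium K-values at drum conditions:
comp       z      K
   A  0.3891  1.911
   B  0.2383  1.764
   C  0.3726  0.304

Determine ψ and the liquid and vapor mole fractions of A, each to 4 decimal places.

ψ = 0.4649, x_A = 0.2733, y_A = 0.5224

Let ψ = V/F and solve Σ zᵢ(Kᵢ−1)/(1+ψ(Kᵢ−1)) = 0.
Feasibility: ΣzᵢKᵢ = 1.2772, Σzᵢ/Kᵢ = 1.5644 — both > 1, two phases present.
Newton–Raphson from ψ = 0.61:
  ψ = 0.6100: g = -0.09863, g' = -0.7432 → ψ = 0.4773
  ψ = 0.4773: g = -0.00787, g' = -0.6363 → ψ = 0.4649
Converged at ψ = 0.4649.
Compositions from xᵢ = zᵢ/(1+ψ(Kᵢ−1)), yᵢ = Kᵢxᵢ:
  A: x = 0.2733, y = 0.5224
  B: x = 0.1758, y = 0.3102
  C: x = 0.5508, y = 0.1674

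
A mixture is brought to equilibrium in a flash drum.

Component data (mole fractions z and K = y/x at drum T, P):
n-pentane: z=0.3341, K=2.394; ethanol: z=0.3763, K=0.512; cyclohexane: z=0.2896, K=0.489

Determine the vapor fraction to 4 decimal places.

ψ = 0.1932

Let ψ = V/F and solve Σ zᵢ(Kᵢ−1)/(1+ψ(Kᵢ−1)) = 0.
g(0) = ΣzᵢKᵢ − 1 = 0.1341 and g(1) = 1 − Σzᵢ/Kᵢ = -0.4667, so a root lies in (0, 1).
Newton–Raphson from ψ = 0.56:
  ψ = 0.5600: g = -0.19844, g' = -0.5228 → ψ = 0.1805
  ψ = 0.1805: g = 0.00774, g' = -0.6140 → ψ = 0.1931
  ψ = 0.1931: g = 0.00005, g' = -0.6054 → ψ = 0.1932
Converged at ψ = 0.1932.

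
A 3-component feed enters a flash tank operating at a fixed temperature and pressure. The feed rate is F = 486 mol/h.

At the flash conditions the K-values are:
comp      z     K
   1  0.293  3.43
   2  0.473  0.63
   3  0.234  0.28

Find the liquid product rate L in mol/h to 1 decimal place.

Rachford–Rice: g(β) = Σ zᵢ(Kᵢ−1)/(1+β(Kᵢ−1)) = 0.
g(0) = ΣzᵢKᵢ − 1 = 0.369 and g(1) = 1 − Σzᵢ/Kᵢ = -0.672, so a root lies in (0, 1).
Iterate (Newton) starting at β = 0.5:
  β = 0.500: g = -0.1565, g' = -0.746 → β = 0.290
  β = 0.290: g = 0.0085, g' = -0.870 → β = 0.300
Converged at β = 0.300.
Then V = β·F = 0.3000·486 = 145.8 mol/h and L = F − V = 340.2 mol/h.

L = 340.2 mol/h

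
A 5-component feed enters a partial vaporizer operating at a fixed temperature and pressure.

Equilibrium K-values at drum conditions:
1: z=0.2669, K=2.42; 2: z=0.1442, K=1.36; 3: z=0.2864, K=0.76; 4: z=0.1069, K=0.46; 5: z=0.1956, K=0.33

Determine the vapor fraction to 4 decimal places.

ψ = 0.3118

Rachford–Rice: g(ψ) = Σ zᵢ(Kᵢ−1)/(1+ψ(Kᵢ−1)) = 0.
g(0) = ΣzᵢKᵢ − 1 = 0.1734 and g(1) = 1 − Σzᵢ/Kᵢ = -0.4183, so a root lies in (0, 1).
Iterate (Newton) starting at ψ = 0.5:
  ψ = 0.5000: g = -0.08863, g' = -0.4758 → ψ = 0.3137
  ψ = 0.3137: g = -0.00093, g' = -0.4779 → ψ = 0.3118
Converged at ψ = 0.3118.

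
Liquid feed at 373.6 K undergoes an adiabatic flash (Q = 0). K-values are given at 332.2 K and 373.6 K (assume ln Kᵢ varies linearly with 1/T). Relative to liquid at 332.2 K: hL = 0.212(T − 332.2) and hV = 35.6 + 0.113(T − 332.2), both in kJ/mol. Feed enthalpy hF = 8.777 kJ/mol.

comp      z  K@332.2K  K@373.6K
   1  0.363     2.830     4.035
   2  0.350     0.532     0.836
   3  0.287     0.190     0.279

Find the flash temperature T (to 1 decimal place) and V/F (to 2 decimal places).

Adiabatic flash: solve Rachford–Rice at each trial T, then check hF = ψ·hV(T) + (1−ψ)·hL(T).
  T = 332.2 K: K = (2.830, 0.532, 0.190), RR gives ψ = 0.228, H_out = 8.125 kJ/mol
  T = 373.6 K: K = (4.035, 0.836, 0.279), RR gives ψ = 0.558, H_out = 26.341 kJ/mol
  T = 352.9 K: K = (3.415, 0.676, 0.233), RR gives ψ = 0.398, H_out = 17.732 kJ/mol
  T = 342.5 K: K = (3.116, 0.601, 0.211), RR gives ψ = 0.315, H_out = 13.075 kJ/mol
  T = 337.4 K: K = (2.973, 0.567, 0.200), RR gives ψ = 0.273, H_out = 10.676 kJ/mol
  T = 334.8 K: K = (2.901, 0.549, 0.195), RR gives ψ = 0.251, H_out = 9.415 kJ/mol
  T = 333.5 K: K = (2.866, 0.541, 0.193), RR gives ψ = 0.240, H_out = 8.774 kJ/mol
Linear interpolation between T = 333.5 (H_out = 8.774) and T = 334.8 (H_out = 9.415) on hF = 8.777 gives T ≈ 333.5 K, at which ψ = 0.24.

T = 333.5 K, V/F = 0.24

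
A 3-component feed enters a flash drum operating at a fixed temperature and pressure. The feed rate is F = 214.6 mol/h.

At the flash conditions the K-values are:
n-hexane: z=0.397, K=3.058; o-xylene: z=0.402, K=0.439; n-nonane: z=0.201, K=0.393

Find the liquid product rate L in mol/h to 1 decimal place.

Rachford–Rice: g(ψ) = Σ zᵢ(Kᵢ−1)/(1+ψ(Kᵢ−1)) = 0.
Check two-phase: ΣzᵢKᵢ = 1.469 > 1 and Σzᵢ/Kᵢ = 1.557 > 1, so g(0) = 0.469 > 0 and g(1) = -0.557 < 0.
Newton iteration, ψ⁰ = 0.48:
  ψ = 0.480: g = -0.0698, g' = -0.810 → ψ = 0.394
  ψ = 0.394: g = 0.0015, g' = -0.849 → ψ = 0.396
Converged at ψ = 0.396.
Then V = ψ·F = 0.3955·214.6 = 84.9 mol/h and L = F − V = 129.7 mol/h.

L = 129.7 mol/h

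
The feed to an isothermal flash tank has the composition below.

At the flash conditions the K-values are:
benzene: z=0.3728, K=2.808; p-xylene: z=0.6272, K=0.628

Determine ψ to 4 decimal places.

Binary case is linear: z₁(K₁−1)(1+ψ(K₂−1)) + z₂(K₂−1)(1+ψ(K₁−1)) = 0
⇒ ψ = [z₁(K₁−1)+z₂(K₂−1)] / [−(K₁−1)(K₂−1)] = 0.44070/0.67258 = 0.6552

ψ = 0.6552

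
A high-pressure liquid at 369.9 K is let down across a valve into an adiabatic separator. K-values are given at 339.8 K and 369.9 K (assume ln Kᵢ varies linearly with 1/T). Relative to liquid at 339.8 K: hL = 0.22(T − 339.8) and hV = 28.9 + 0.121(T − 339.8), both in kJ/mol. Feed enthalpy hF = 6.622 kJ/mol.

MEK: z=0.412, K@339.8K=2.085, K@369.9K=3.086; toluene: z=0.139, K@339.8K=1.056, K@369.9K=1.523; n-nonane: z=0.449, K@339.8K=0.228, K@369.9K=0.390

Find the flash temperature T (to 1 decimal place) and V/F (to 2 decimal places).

T = 342.9 K, V/F = 0.21

Adiabatic flash: solve Rachford–Rice at each trial T, then check hF = ψ·hV(T) + (1−ψ)·hL(T).
  T = 339.8 K: K = (2.085, 1.056, 0.228), RR gives ψ = 0.150, H_out = 4.341 kJ/mol
  T = 369.9 K: K = (3.086, 1.523, 0.390), RR gives ψ = 0.606, H_out = 22.339 kJ/mol
  T = 354.9 K: K = (2.559, 1.279, 0.302), RR gives ψ = 0.395, H_out = 14.137 kJ/mol
  T = 347.4 K: K = (2.317, 1.165, 0.263), RR gives ψ = 0.282, H_out = 9.614 kJ/mol
  T = 343.6 K: K = (2.199, 1.110, 0.245), RR gives ψ = 0.219, H_out = 7.091 kJ/mol
  T = 341.7 K: K = (2.142, 1.083, 0.237), RR gives ψ = 0.186, H_out = 5.749 kJ/mol
Linear interpolation between T = 341.7 (H_out = 5.749) and T = 343.6 (H_out = 7.091) on hF = 6.622 gives T ≈ 342.9 K, at which ψ = 0.21.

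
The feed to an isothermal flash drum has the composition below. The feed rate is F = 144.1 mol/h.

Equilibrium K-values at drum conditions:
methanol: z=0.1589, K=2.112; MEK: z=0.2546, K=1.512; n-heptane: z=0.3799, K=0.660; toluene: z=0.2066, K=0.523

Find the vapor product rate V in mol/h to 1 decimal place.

V = 36.4 mol/h

Let ψ = V/F and solve Σ zᵢ(Kᵢ−1)/(1+ψ(Kᵢ−1)) = 0.
Feasibility: ΣzᵢKᵢ = 1.0793, Σzᵢ/Kᵢ = 1.2143 — both > 1, two phases present.
Iterate (Newton) starting at ψ = 0.5:
  ψ = 0.5000: g = -0.06769, g' = -0.2683 → ψ = 0.2477
  ψ = 0.2477: g = 0.00143, g' = -0.2862 → ψ = 0.2527
Converged at ψ = 0.2527.
Then V = ψ·F = 0.2527·144.1 = 36.4 mol/h and L = F − V = 107.7 mol/h.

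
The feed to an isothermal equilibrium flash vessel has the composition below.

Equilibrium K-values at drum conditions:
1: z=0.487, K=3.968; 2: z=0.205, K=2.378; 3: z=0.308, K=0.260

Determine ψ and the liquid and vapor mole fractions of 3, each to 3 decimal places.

Rachford–Rice: g(ψ) = Σ zᵢ(Kᵢ−1)/(1+ψ(Kᵢ−1)) = 0.
Feasibility: ΣzᵢKᵢ = 2.500, Σzᵢ/Kᵢ = 1.394 — both > 1, two phases present.
Iterate (Newton) starting at ψ = 0.5:
  ψ = 0.500: g = 0.3874, g' = -1.257 → ψ = 0.808
  ψ = 0.808: g = -0.0082, g' = -1.503 → ψ = 0.803
Converged at ψ = 0.803.
Compositions from xᵢ = zᵢ/(1+ψ(Kᵢ−1)), yᵢ = Kᵢxᵢ:
  1: x = 0.144, y = 0.571
  2: x = 0.097, y = 0.231
  3: x = 0.759, y = 0.197

ψ = 0.803, x_3 = 0.759, y_3 = 0.197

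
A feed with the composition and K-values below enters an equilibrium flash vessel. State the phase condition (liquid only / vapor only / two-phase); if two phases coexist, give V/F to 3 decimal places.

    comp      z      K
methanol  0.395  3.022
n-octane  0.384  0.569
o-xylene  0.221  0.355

two-phase, V/F = 0.466

ΣzᵢKᵢ = 1.491; Σzᵢ/Kᵢ = 1.428.
Both exceed 1, so a two-phase solution exists.
Material balance + equilibrium reduce to Σ zᵢ(Kᵢ−1)/(1+ψ(Kᵢ−1)) = 0.
Iterate (Newton) starting at ψ = 0.37:
  ψ = 0.370: g = 0.0727, g' = -0.788 → ψ = 0.462
  ψ = 0.462: g = 0.0030, g' = -0.729 → ψ = 0.466
Converged at ψ = 0.466.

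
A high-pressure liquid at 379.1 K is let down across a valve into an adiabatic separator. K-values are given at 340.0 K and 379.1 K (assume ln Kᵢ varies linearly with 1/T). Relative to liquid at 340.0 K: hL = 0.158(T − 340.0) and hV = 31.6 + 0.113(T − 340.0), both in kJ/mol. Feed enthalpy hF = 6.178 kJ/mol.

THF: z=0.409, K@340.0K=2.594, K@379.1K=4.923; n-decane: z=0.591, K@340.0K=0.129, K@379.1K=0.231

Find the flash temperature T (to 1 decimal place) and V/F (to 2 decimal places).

Adiabatic flash: solve Rachford–Rice at each trial T, then check hF = ψ·hV(T) + (1−ψ)·hL(T).
  T = 340.0 K: K = (2.594, 0.129), RR gives ψ = 0.099, H_out = 3.122 kJ/mol
  T = 379.1 K: K = (4.923, 0.231), RR gives ψ = 0.381, H_out = 17.553 kJ/mol
  T = 359.6 K: K = (3.639, 0.176), RR gives ψ = 0.272, H_out = 11.456 kJ/mol
  T = 349.8 K: K = (3.087, 0.151), RR gives ψ = 0.199, H_out = 7.738 kJ/mol
  T = 344.9 K: K = (2.833, 0.140), RR gives ψ = 0.153, H_out = 5.578 kJ/mol
  T = 347.4 K: K = (2.961, 0.145), RR gives ψ = 0.177, H_out = 6.712 kJ/mol
  T = 346.1 K: K = (2.894, 0.143), RR gives ψ = 0.165, H_out = 6.131 kJ/mol
Linear interpolation between T = 346.1 (H_out = 6.131) and T = 347.4 (H_out = 6.712) on hF = 6.178 gives T ≈ 346.2 K, at which ψ = 0.17.

T = 346.2 K, V/F = 0.17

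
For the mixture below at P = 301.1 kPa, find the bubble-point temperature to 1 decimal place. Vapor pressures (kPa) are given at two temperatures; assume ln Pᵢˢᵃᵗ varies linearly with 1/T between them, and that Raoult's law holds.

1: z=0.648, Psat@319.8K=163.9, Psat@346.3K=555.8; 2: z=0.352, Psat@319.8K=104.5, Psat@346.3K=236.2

Bubble-point temperature: ΣzᵢPᵢˢᵃᵗ(T) = P. Interpolate ln Pᵢˢᵃᵗ = aᵢ + bᵢ/T.
  T = 319.8 K: ΣzᵢPᵢˢᵃᵗ = 142.99 kPa
  T = 346.3 K: ΣzᵢPᵢˢᵃᵗ = 443.30 kPa
  T = 333.1 K: ΣzᵢPᵢˢᵃᵗ = 257.14 kPa
  T = 339.7 K: ΣzᵢPᵢˢᵃᵗ = 339.16 kPa
  T = 336.4 K: ΣzᵢPᵢˢᵃᵗ = 295.66 kPa
  T = 338.0 K: ΣzᵢPᵢˢᵃᵗ = 316.10 kPa
Interpolating between 336.4 K and 338.0 K gives T ≈ 336.8 K.

T = 336.8 K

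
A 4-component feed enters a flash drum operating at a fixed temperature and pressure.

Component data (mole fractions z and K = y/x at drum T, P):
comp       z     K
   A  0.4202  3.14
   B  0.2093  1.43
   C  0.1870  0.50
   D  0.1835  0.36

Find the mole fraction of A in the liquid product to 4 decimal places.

Material balance + equilibrium reduce to Σ zᵢ(Kᵢ−1)/(1+ψ(Kᵢ−1)) = 0.
Check two-phase: ΣzᵢKᵢ = 1.7783 > 1 and Σzᵢ/Kᵢ = 1.1639 > 1, so g(0) = 0.7783 > 0 and g(1) = -0.1639 < 0.
Newton iteration, ψ⁰ = 0.3:
  ψ = 0.3000: g = 0.37201, g' = -0.9239 → ψ = 0.7026
  ψ = 0.7026: g = 0.07074, g' = -0.6891 → ψ = 0.8053
  ψ = 0.8053: g = -0.00181, g' = -0.7319 → ψ = 0.8028
Converged at ψ = 0.8028.
Compositions from xᵢ = zᵢ/(1+ψ(Kᵢ−1)), yᵢ = Kᵢxᵢ:
  A: x = 0.1546, y = 0.4854
  B: x = 0.1556, y = 0.2225
  C: x = 0.3124, y = 0.1562
  D: x = 0.3774, y = 0.1359

x_A = 0.1546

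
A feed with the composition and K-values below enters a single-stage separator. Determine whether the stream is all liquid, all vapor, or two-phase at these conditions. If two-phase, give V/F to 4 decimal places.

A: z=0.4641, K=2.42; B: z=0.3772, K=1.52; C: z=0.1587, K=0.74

all vapor

ΣzᵢKᵢ = 1.8139; Σzᵢ/Kᵢ = 0.6544.
Since Σzᵢ/Kᵢ < 1 the mixture is above its dew point — single vapor phase.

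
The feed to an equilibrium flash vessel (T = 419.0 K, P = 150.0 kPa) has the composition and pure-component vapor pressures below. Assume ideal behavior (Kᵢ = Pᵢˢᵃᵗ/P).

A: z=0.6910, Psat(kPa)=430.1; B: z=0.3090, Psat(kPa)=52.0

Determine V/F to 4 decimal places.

V/F = 0.8922

Raoult's law: Kᵢ = Pᵢˢᵃᵗ/P = Pᵢˢᵃᵗ/150.0.
  K_A = 430.1/150.0 = 2.867333, K_B = 52.0/150.0 = 0.346667
Newton iteration, V/F⁰ = 0.5:
  V/F = 0.5000: g = 0.36747, g' = -0.9353 → V/F = 0.8929
  V/F = 0.8929: g = -0.00078, g' = -1.0984 → V/F = 0.8922
Converged at V/F = 0.8922.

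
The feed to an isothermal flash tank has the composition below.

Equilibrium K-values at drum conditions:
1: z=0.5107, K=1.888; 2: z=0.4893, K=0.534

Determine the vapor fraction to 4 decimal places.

Binary case is linear: z₁(K₁−1)(1+ψ(K₂−1)) + z₂(K₂−1)(1+ψ(K₁−1)) = 0
⇒ ψ = [z₁(K₁−1)+z₂(K₂−1)] / [−(K₁−1)(K₂−1)] = 0.22549/0.41381 = 0.5449

ψ = 0.5449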